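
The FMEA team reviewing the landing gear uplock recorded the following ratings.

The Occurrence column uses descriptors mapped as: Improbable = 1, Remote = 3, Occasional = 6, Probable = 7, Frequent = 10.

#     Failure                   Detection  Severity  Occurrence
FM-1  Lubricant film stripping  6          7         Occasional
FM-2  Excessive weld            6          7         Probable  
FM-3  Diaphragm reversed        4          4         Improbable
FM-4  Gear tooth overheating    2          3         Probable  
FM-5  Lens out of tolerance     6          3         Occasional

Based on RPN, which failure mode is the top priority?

FM-2

RPN = Severity × Occurrence × Detection:
  FM-1: 7 × 6 × 6 = 252
  FM-2: 7 × 7 × 6 = 294
  FM-3: 4 × 1 × 4 = 16
  FM-4: 3 × 7 × 2 = 42
  FM-5: 3 × 6 × 6 = 108
Highest RPN is 294 → FM-2.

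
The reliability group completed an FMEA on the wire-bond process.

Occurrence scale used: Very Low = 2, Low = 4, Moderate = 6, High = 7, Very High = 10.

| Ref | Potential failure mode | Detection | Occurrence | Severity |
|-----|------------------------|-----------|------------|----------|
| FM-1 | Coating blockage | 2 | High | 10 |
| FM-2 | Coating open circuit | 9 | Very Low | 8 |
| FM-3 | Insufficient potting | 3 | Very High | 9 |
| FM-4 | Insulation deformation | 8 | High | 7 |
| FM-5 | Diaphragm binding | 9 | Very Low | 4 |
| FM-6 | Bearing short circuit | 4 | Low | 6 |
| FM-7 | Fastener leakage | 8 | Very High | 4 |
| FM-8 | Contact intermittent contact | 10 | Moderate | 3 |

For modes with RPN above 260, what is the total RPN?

RPN = Severity × Occurrence × Detection:
  FM-1: 10 × 7 × 2 = 140
  FM-2: 8 × 2 × 9 = 144
  FM-3: 9 × 10 × 3 = 270
  FM-4: 7 × 7 × 8 = 392
  FM-5: 4 × 2 × 9 = 72
  FM-6: 6 × 4 × 4 = 96
  FM-7: 4 × 10 × 8 = 320
  FM-8: 3 × 6 × 10 = 180
RPN > 260: FM-3 (270), FM-4 (392), FM-7 (320).
Sum: 270 + 392 + 320 = 982.

982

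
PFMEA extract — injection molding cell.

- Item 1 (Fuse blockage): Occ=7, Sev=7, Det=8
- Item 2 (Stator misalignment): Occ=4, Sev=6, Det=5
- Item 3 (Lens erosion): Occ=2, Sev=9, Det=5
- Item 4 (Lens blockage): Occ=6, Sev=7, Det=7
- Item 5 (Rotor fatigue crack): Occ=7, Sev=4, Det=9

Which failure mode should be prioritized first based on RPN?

RPN = Severity × Occurrence × Detection:
  Item 1: 7 × 7 × 8 = 392
  Item 2: 6 × 4 × 5 = 120
  Item 3: 9 × 2 × 5 = 90
  Item 4: 7 × 6 × 7 = 294
  Item 5: 4 × 7 × 9 = 252
Highest RPN is 392 → Item 1.

Item 1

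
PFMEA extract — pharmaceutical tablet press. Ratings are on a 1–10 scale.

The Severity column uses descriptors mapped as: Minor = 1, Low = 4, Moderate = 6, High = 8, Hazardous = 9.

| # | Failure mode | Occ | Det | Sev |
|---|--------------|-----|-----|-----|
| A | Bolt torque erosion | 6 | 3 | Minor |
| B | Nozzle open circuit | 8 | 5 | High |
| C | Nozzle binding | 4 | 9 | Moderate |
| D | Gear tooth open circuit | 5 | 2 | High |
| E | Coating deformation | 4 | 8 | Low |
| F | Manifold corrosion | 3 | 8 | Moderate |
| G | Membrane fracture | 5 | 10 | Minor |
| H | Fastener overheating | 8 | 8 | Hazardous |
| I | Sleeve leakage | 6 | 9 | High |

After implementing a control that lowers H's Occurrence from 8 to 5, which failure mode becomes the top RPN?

RPN = Severity × Occurrence × Detection:
  A: 1 × 6 × 3 = 18
  B: 8 × 8 × 5 = 320
  C: 6 × 4 × 9 = 216
  D: 8 × 5 × 2 = 80
  E: 4 × 4 × 8 = 128
  F: 6 × 3 × 8 = 144
  G: 1 × 5 × 10 = 50
  H: 9 × 8 × 8 = 576
  I: 8 × 6 × 9 = 432
After action: H → 9 × 5 × 8 = 360.
Revised RPNs: I=432, H=360, B=320, C=216, F=144, E=128, D=80, G=50, A=18.
Highest is now I (432).

I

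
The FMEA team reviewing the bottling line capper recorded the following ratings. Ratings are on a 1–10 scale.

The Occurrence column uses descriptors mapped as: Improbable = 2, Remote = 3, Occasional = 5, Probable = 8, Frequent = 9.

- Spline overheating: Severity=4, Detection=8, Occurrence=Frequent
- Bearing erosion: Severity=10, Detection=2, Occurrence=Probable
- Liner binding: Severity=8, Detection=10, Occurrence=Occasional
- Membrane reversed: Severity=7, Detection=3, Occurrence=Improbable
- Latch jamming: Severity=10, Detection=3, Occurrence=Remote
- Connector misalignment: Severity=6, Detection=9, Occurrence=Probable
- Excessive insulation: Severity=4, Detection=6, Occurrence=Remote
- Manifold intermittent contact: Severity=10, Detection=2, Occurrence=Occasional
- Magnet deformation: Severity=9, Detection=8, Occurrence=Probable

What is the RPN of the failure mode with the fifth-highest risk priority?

160

RPN = Severity × Occurrence × Detection:
  Spline overheating: 4 × 9 × 8 = 288
  Bearing erosion: 10 × 8 × 2 = 160
  Liner binding: 8 × 5 × 10 = 400
  Membrane reversed: 7 × 2 × 3 = 42
  Latch jamming: 10 × 3 × 3 = 90
  Connector misalignment: 6 × 8 × 9 = 432
  Excessive insulation: 4 × 3 × 6 = 72
  Manifold intermittent contact: 10 × 5 × 2 = 100
  Magnet deformation: 9 × 8 × 8 = 576
Sorted descending: 576, 432, 400, 288, 160, 100, 90, 72, 42.
The fifth-highest RPN is 160 (Bearing erosion).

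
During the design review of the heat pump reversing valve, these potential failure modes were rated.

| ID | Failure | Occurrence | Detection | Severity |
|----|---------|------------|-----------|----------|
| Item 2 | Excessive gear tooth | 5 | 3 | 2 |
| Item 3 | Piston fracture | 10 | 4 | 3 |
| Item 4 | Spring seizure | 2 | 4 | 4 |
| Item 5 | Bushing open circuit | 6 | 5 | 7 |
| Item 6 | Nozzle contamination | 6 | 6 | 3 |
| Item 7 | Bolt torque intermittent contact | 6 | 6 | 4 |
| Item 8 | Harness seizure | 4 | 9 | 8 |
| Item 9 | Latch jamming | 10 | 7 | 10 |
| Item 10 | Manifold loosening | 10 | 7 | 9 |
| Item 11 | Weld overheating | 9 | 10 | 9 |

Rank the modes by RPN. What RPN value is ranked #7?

RPN = Severity × Occurrence × Detection:
  Item 2: 2 × 5 × 3 = 30
  Item 3: 3 × 10 × 4 = 120
  Item 4: 4 × 2 × 4 = 32
  Item 5: 7 × 6 × 5 = 210
  Item 6: 3 × 6 × 6 = 108
  Item 7: 4 × 6 × 6 = 144
  Item 8: 8 × 4 × 9 = 288
  Item 9: 10 × 10 × 7 = 700
  Item 10: 9 × 10 × 7 = 630
  Item 11: 9 × 9 × 10 = 810
Sorted descending: 810, 700, 630, 288, 210, 144, 120, 108, 32, 30.
The seventh-highest RPN is 120 (Item 3).

120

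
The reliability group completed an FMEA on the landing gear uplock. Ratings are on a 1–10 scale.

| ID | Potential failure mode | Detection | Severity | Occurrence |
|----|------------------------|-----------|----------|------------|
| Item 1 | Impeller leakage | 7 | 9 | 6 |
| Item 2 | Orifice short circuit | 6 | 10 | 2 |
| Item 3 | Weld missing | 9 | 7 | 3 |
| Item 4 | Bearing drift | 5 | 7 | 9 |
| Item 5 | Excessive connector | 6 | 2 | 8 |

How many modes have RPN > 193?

2

RPN = Severity × Occurrence × Detection:
  Item 1: 9 × 6 × 7 = 378
  Item 2: 10 × 2 × 6 = 120
  Item 3: 7 × 3 × 9 = 189
  Item 4: 7 × 9 × 5 = 315
  Item 5: 2 × 8 × 6 = 96
Modes with RPN > 193: Item 1 (378), Item 4 (315) → 2.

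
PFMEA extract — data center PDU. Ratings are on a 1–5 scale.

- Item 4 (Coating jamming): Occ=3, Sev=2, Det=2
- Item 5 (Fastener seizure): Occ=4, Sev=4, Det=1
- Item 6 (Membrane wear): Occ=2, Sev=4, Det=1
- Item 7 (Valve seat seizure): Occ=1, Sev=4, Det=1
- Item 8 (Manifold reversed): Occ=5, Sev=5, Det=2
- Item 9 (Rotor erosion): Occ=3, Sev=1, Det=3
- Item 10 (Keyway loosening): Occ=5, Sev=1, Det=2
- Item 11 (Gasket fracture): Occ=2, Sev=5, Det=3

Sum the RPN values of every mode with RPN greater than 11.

RPN = Severity × Occurrence × Detection:
  Item 4: 2 × 3 × 2 = 12
  Item 5: 4 × 4 × 1 = 16
  Item 6: 4 × 2 × 1 = 8
  Item 7: 4 × 1 × 1 = 4
  Item 8: 5 × 5 × 2 = 50
  Item 9: 1 × 3 × 3 = 9
  Item 10: 1 × 5 × 2 = 10
  Item 11: 5 × 2 × 3 = 30
RPN > 11: Item 4 (12), Item 5 (16), Item 8 (50), Item 11 (30).
Sum: 12 + 16 + 50 + 30 = 108.

108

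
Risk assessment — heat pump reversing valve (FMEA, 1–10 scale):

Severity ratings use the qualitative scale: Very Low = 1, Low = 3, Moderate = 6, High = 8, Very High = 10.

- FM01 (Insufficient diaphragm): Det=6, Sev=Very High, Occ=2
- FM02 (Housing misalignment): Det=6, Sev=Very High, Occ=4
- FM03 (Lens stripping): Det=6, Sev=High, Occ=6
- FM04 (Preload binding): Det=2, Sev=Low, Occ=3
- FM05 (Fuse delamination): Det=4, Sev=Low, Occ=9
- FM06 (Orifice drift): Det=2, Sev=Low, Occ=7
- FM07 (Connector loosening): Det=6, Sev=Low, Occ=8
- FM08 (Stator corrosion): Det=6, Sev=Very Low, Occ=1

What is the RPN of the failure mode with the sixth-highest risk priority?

42

RPN = Severity × Occurrence × Detection:
  FM01: 10 × 2 × 6 = 120
  FM02: 10 × 4 × 6 = 240
  FM03: 8 × 6 × 6 = 288
  FM04: 3 × 3 × 2 = 18
  FM05: 3 × 9 × 4 = 108
  FM06: 3 × 7 × 2 = 42
  FM07: 3 × 8 × 6 = 144
  FM08: 1 × 1 × 6 = 6
Sorted descending: 288, 240, 144, 120, 108, 42, 18, 6.
The sixth-highest RPN is 42 (FM06).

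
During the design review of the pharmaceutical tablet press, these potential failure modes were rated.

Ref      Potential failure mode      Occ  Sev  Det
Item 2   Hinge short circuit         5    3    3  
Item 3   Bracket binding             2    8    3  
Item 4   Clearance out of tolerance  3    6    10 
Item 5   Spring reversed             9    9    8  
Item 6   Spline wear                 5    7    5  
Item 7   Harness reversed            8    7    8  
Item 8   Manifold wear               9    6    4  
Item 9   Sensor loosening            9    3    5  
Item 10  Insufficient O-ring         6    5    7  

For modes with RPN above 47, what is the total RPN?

2060

RPN = Severity × Occurrence × Detection:
  Item 2: 3 × 5 × 3 = 45
  Item 3: 8 × 2 × 3 = 48
  Item 4: 6 × 3 × 10 = 180
  Item 5: 9 × 9 × 8 = 648
  Item 6: 7 × 5 × 5 = 175
  Item 7: 7 × 8 × 8 = 448
  Item 8: 6 × 9 × 4 = 216
  Item 9: 3 × 9 × 5 = 135
  Item 10: 5 × 6 × 7 = 210
RPN > 47: Item 3 (48), Item 4 (180), Item 5 (648), Item 6 (175), Item 7 (448), Item 8 (216), Item 9 (135), Item 10 (210).
Sum: 48 + 180 + 648 + 175 + 448 + 216 + 135 + 210 = 2060.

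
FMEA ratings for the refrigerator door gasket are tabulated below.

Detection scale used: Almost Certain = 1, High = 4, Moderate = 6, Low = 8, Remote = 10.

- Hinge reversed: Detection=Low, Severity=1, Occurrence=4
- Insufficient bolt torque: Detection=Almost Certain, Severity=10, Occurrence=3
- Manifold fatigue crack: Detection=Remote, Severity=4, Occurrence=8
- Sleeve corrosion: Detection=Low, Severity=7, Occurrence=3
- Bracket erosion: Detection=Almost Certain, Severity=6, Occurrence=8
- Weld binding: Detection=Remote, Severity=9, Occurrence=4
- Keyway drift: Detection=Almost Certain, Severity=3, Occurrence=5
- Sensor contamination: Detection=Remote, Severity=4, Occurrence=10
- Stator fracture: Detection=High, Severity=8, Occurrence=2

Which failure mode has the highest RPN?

Sensor contamination

RPN = Severity × Occurrence × Detection:
  Hinge reversed: 1 × 4 × 8 = 32
  Insufficient bolt torque: 10 × 3 × 1 = 30
  Manifold fatigue crack: 4 × 8 × 10 = 320
  Sleeve corrosion: 7 × 3 × 8 = 168
  Bracket erosion: 6 × 8 × 1 = 48
  Weld binding: 9 × 4 × 10 = 360
  Keyway drift: 3 × 5 × 1 = 15
  Sensor contamination: 4 × 10 × 10 = 400
  Stator fracture: 8 × 2 × 4 = 64
Highest RPN is 400 → Sensor contamination.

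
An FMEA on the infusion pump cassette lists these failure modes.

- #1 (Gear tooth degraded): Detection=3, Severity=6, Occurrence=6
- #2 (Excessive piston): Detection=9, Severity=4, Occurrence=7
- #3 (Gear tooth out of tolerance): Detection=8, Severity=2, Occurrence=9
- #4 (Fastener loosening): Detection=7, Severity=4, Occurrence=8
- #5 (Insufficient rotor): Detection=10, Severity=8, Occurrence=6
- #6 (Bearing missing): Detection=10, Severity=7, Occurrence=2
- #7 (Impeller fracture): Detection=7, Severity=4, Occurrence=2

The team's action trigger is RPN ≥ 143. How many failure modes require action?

4

RPN = Severity × Occurrence × Detection:
  #1: 6 × 6 × 3 = 108
  #2: 4 × 7 × 9 = 252
  #3: 2 × 9 × 8 = 144
  #4: 4 × 8 × 7 = 224
  #5: 8 × 6 × 10 = 480
  #6: 7 × 2 × 10 = 140
  #7: 4 × 2 × 7 = 56
Modes with RPN ≥ 143: #2 (252), #3 (144), #4 (224), #5 (480) → 4.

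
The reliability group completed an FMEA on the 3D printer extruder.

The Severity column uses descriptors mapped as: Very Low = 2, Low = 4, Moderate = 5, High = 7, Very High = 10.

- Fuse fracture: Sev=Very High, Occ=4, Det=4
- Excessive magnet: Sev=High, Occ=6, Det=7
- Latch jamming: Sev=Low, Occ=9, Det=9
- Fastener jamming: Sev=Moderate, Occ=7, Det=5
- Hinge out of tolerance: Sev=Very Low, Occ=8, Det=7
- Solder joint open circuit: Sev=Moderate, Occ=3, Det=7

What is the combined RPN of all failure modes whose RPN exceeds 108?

RPN = Severity × Occurrence × Detection:
  Fuse fracture: 10 × 4 × 4 = 160
  Excessive magnet: 7 × 6 × 7 = 294
  Latch jamming: 4 × 9 × 9 = 324
  Fastener jamming: 5 × 7 × 5 = 175
  Hinge out of tolerance: 2 × 8 × 7 = 112
  Solder joint open circuit: 5 × 3 × 7 = 105
RPN > 108: Fuse fracture (160), Excessive magnet (294), Latch jamming (324), Fastener jamming (175), Hinge out of tolerance (112).
Sum: 160 + 294 + 324 + 175 + 112 = 1065.

1065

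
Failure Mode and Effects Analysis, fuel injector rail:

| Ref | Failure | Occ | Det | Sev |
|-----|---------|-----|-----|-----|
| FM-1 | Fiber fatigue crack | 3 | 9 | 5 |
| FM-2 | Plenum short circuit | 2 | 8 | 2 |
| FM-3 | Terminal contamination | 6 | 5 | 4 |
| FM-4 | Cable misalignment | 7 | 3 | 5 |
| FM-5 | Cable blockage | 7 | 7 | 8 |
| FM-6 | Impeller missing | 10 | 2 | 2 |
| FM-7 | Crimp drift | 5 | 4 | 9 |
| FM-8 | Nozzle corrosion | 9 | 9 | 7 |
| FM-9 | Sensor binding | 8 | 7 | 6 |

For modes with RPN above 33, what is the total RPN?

1875

RPN = Severity × Occurrence × Detection:
  FM-1: 5 × 3 × 9 = 135
  FM-2: 2 × 2 × 8 = 32
  FM-3: 4 × 6 × 5 = 120
  FM-4: 5 × 7 × 3 = 105
  FM-5: 8 × 7 × 7 = 392
  FM-6: 2 × 10 × 2 = 40
  FM-7: 9 × 5 × 4 = 180
  FM-8: 7 × 9 × 9 = 567
  FM-9: 6 × 8 × 7 = 336
RPN > 33: FM-1 (135), FM-3 (120), FM-4 (105), FM-5 (392), FM-6 (40), FM-7 (180), FM-8 (567), FM-9 (336).
Sum: 135 + 120 + 105 + 392 + 40 + 180 + 567 + 336 = 1875.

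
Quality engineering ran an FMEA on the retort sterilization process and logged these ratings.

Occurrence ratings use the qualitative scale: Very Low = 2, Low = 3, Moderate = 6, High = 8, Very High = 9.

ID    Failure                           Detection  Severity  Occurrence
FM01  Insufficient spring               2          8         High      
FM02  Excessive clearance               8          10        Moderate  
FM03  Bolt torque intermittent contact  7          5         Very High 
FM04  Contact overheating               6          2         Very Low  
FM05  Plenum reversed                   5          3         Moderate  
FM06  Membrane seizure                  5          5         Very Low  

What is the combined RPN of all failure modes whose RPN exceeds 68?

RPN = Severity × Occurrence × Detection:
  FM01: 8 × 8 × 2 = 128
  FM02: 10 × 6 × 8 = 480
  FM03: 5 × 9 × 7 = 315
  FM04: 2 × 2 × 6 = 24
  FM05: 3 × 6 × 5 = 90
  FM06: 5 × 2 × 5 = 50
RPN > 68: FM01 (128), FM02 (480), FM03 (315), FM05 (90).
Sum: 128 + 480 + 315 + 90 = 1013.

1013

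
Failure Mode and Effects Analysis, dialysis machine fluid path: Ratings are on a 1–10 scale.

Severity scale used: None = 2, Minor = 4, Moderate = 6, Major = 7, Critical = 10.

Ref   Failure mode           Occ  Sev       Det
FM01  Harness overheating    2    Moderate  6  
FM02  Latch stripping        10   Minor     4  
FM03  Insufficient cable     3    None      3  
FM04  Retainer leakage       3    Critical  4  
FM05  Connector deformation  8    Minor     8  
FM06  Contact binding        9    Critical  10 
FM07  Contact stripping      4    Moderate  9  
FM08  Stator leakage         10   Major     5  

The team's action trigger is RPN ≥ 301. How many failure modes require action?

RPN = Severity × Occurrence × Detection:
  FM01: 6 × 2 × 6 = 72
  FM02: 4 × 10 × 4 = 160
  FM03: 2 × 3 × 3 = 18
  FM04: 10 × 3 × 4 = 120
  FM05: 4 × 8 × 8 = 256
  FM06: 10 × 9 × 10 = 900
  FM07: 6 × 4 × 9 = 216
  FM08: 7 × 10 × 5 = 350
Modes with RPN ≥ 301: FM06 (900), FM08 (350) → 2.

2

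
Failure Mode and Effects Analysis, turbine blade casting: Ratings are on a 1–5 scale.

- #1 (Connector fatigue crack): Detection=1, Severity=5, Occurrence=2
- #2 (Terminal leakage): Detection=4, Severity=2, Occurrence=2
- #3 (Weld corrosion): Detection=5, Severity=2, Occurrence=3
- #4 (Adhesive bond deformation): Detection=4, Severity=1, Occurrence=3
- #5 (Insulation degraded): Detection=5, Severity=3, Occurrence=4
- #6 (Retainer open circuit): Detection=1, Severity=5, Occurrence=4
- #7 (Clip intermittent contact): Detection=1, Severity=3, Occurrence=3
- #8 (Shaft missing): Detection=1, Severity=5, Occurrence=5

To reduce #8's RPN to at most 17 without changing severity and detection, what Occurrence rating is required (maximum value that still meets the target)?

3

#8: S=5, O=5, D=1 → current RPN = 25.
Fixed product = 5. Need 5 × O ≤ 17, so O ≤ 17/5 = 3.40.
Maximum integer Occurrence rating = 3 (gives RPN 15; O=4 would give 20 > 17).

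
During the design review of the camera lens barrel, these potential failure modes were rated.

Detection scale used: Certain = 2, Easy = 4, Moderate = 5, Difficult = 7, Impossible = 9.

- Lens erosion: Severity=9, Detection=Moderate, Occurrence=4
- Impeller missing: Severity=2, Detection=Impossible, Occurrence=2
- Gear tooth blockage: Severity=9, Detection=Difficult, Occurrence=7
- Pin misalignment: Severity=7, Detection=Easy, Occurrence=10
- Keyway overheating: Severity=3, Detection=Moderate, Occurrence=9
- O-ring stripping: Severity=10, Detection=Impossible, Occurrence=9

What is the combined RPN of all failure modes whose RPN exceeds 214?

RPN = Severity × Occurrence × Detection:
  Lens erosion: 9 × 4 × 5 = 180
  Impeller missing: 2 × 2 × 9 = 36
  Gear tooth blockage: 9 × 7 × 7 = 441
  Pin misalignment: 7 × 10 × 4 = 280
  Keyway overheating: 3 × 9 × 5 = 135
  O-ring stripping: 10 × 9 × 9 = 810
RPN > 214: Gear tooth blockage (441), Pin misalignment (280), O-ring stripping (810).
Sum: 441 + 280 + 810 = 1531.

1531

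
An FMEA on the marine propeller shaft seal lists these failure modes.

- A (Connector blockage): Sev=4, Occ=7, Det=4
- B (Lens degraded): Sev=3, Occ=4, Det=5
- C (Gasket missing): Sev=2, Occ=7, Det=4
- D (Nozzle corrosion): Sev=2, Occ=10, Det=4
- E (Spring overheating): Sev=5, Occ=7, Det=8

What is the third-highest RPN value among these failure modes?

RPN = Severity × Occurrence × Detection:
  A: 4 × 7 × 4 = 112
  B: 3 × 4 × 5 = 60
  C: 2 × 7 × 4 = 56
  D: 2 × 10 × 4 = 80
  E: 5 × 7 × 8 = 280
Sorted descending: 280, 112, 80, 60, 56.
The third-highest RPN is 80 (D).

80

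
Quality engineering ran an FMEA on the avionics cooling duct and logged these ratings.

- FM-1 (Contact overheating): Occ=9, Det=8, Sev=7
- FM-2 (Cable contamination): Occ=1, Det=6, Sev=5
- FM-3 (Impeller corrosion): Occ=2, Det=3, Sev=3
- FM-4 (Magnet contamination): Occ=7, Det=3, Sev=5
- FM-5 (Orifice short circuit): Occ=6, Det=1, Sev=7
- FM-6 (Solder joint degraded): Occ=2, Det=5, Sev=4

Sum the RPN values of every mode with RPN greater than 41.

651

RPN = Severity × Occurrence × Detection:
  FM-1: 7 × 9 × 8 = 504
  FM-2: 5 × 1 × 6 = 30
  FM-3: 3 × 2 × 3 = 18
  FM-4: 5 × 7 × 3 = 105
  FM-5: 7 × 6 × 1 = 42
  FM-6: 4 × 2 × 5 = 40
RPN > 41: FM-1 (504), FM-4 (105), FM-5 (42).
Sum: 504 + 105 + 42 = 651.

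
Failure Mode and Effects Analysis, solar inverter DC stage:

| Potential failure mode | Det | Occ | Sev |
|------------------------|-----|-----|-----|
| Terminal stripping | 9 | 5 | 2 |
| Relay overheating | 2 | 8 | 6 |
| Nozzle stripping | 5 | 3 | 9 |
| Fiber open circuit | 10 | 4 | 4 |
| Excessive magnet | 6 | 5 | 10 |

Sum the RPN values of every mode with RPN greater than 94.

RPN = Severity × Occurrence × Detection:
  Terminal stripping: 2 × 5 × 9 = 90
  Relay overheating: 6 × 8 × 2 = 96
  Nozzle stripping: 9 × 3 × 5 = 135
  Fiber open circuit: 4 × 4 × 10 = 160
  Excessive magnet: 10 × 5 × 6 = 300
RPN > 94: Relay overheating (96), Nozzle stripping (135), Fiber open circuit (160), Excessive magnet (300).
Sum: 96 + 135 + 160 + 300 = 691.

691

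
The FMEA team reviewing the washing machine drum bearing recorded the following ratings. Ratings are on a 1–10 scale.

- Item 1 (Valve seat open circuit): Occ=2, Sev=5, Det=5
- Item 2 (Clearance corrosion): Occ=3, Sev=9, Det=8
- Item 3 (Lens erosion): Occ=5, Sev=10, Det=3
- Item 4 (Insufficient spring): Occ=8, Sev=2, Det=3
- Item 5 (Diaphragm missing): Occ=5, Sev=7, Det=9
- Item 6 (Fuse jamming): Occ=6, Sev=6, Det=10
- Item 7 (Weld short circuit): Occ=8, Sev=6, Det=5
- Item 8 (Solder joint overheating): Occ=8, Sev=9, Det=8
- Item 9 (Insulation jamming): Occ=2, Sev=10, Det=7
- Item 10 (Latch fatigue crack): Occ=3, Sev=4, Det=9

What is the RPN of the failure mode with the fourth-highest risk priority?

RPN = Severity × Occurrence × Detection:
  Item 1: 5 × 2 × 5 = 50
  Item 2: 9 × 3 × 8 = 216
  Item 3: 10 × 5 × 3 = 150
  Item 4: 2 × 8 × 3 = 48
  Item 5: 7 × 5 × 9 = 315
  Item 6: 6 × 6 × 10 = 360
  Item 7: 6 × 8 × 5 = 240
  Item 8: 9 × 8 × 8 = 576
  Item 9: 10 × 2 × 7 = 140
  Item 10: 4 × 3 × 9 = 108
Sorted descending: 576, 360, 315, 240, 216, 150, 140, 108, 50, 48.
The fourth-highest RPN is 240 (Item 7).

240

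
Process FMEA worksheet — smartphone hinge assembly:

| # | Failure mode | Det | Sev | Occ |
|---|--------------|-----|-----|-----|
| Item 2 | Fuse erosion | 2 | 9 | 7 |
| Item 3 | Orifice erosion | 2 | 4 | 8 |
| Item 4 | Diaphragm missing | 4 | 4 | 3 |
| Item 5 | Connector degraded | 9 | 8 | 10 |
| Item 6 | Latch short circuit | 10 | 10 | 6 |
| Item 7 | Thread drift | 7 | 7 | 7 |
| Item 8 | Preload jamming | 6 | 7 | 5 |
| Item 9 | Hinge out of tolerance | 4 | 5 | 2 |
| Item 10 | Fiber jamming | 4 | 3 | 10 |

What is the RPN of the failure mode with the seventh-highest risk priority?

64

RPN = Severity × Occurrence × Detection:
  Item 2: 9 × 7 × 2 = 126
  Item 3: 4 × 8 × 2 = 64
  Item 4: 4 × 3 × 4 = 48
  Item 5: 8 × 10 × 9 = 720
  Item 6: 10 × 6 × 10 = 600
  Item 7: 7 × 7 × 7 = 343
  Item 8: 7 × 5 × 6 = 210
  Item 9: 5 × 2 × 4 = 40
  Item 10: 3 × 10 × 4 = 120
Sorted descending: 720, 600, 343, 210, 126, 120, 64, 48, 40.
The seventh-highest RPN is 64 (Item 3).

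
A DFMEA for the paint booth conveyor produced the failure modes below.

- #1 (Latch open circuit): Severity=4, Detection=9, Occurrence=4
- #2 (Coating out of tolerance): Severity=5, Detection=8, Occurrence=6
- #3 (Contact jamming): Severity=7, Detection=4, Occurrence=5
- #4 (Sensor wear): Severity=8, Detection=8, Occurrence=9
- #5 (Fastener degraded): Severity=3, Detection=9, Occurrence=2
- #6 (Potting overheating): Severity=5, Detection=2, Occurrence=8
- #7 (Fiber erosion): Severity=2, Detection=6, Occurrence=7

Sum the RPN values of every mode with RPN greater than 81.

1184

RPN = Severity × Occurrence × Detection:
  #1: 4 × 4 × 9 = 144
  #2: 5 × 6 × 8 = 240
  #3: 7 × 5 × 4 = 140
  #4: 8 × 9 × 8 = 576
  #5: 3 × 2 × 9 = 54
  #6: 5 × 8 × 2 = 80
  #7: 2 × 7 × 6 = 84
RPN > 81: #1 (144), #2 (240), #3 (140), #4 (576), #7 (84).
Sum: 144 + 240 + 140 + 576 + 84 = 1184.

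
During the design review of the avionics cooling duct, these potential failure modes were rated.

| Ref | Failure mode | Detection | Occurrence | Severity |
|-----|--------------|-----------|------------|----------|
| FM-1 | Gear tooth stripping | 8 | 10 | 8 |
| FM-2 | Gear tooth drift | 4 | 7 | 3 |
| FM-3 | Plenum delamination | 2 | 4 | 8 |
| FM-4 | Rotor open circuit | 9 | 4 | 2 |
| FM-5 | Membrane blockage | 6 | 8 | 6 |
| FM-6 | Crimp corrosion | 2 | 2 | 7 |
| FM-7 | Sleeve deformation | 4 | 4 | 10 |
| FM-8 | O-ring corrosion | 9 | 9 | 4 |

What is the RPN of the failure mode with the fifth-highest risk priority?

RPN = Severity × Occurrence × Detection:
  FM-1: 8 × 10 × 8 = 640
  FM-2: 3 × 7 × 4 = 84
  FM-3: 8 × 4 × 2 = 64
  FM-4: 2 × 4 × 9 = 72
  FM-5: 6 × 8 × 6 = 288
  FM-6: 7 × 2 × 2 = 28
  FM-7: 10 × 4 × 4 = 160
  FM-8: 4 × 9 × 9 = 324
Sorted descending: 640, 324, 288, 160, 84, 72, 64, 28.
The fifth-highest RPN is 84 (FM-2).

84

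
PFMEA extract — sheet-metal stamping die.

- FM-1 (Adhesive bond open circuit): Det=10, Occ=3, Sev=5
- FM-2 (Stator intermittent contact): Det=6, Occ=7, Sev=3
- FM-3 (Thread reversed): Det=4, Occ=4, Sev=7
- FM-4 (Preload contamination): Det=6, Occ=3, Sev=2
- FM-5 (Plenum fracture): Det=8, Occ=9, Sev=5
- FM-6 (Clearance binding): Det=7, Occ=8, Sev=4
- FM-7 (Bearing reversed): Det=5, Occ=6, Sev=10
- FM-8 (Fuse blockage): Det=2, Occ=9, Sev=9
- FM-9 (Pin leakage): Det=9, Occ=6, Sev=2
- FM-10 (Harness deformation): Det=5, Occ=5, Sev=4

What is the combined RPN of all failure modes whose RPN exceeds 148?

1196

RPN = Severity × Occurrence × Detection:
  FM-1: 5 × 3 × 10 = 150
  FM-2: 3 × 7 × 6 = 126
  FM-3: 7 × 4 × 4 = 112
  FM-4: 2 × 3 × 6 = 36
  FM-5: 5 × 9 × 8 = 360
  FM-6: 4 × 8 × 7 = 224
  FM-7: 10 × 6 × 5 = 300
  FM-8: 9 × 9 × 2 = 162
  FM-9: 2 × 6 × 9 = 108
  FM-10: 4 × 5 × 5 = 100
RPN > 148: FM-1 (150), FM-5 (360), FM-6 (224), FM-7 (300), FM-8 (162).
Sum: 150 + 360 + 224 + 300 + 162 = 1196.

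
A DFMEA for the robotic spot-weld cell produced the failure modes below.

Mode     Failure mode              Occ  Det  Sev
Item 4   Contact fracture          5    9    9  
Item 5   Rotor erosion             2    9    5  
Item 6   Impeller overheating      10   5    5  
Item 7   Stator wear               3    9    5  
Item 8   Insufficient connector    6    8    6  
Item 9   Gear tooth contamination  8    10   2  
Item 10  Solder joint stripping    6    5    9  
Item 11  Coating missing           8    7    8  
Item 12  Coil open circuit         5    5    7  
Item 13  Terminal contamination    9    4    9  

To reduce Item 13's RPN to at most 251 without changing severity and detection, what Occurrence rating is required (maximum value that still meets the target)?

6

Item 13: S=9, O=9, D=4 → current RPN = 324.
Fixed product = 36. Need 36 × O ≤ 251, so O ≤ 251/36 = 6.97.
Maximum integer Occurrence rating = 6 (gives RPN 216; O=7 would give 252 > 251).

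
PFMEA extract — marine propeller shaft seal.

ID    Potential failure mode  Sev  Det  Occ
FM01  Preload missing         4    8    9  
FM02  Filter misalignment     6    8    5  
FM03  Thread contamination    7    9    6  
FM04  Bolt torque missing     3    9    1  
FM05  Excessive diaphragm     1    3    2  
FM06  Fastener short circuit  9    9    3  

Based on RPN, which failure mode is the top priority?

RPN = Severity × Occurrence × Detection:
  FM01: 4 × 9 × 8 = 288
  FM02: 6 × 5 × 8 = 240
  FM03: 7 × 6 × 9 = 378
  FM04: 3 × 1 × 9 = 27
  FM05: 1 × 2 × 3 = 6
  FM06: 9 × 3 × 9 = 243
Highest RPN is 378 → FM03.

FM03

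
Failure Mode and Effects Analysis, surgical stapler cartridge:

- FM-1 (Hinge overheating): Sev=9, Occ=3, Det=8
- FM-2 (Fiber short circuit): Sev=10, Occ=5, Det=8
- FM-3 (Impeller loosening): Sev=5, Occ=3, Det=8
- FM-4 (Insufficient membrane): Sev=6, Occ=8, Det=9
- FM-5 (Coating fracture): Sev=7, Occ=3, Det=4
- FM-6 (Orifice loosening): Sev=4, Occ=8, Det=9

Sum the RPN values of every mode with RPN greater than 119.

1456

RPN = Severity × Occurrence × Detection:
  FM-1: 9 × 3 × 8 = 216
  FM-2: 10 × 5 × 8 = 400
  FM-3: 5 × 3 × 8 = 120
  FM-4: 6 × 8 × 9 = 432
  FM-5: 7 × 3 × 4 = 84
  FM-6: 4 × 8 × 9 = 288
RPN > 119: FM-1 (216), FM-2 (400), FM-3 (120), FM-4 (432), FM-6 (288).
Sum: 216 + 400 + 120 + 432 + 288 = 1456.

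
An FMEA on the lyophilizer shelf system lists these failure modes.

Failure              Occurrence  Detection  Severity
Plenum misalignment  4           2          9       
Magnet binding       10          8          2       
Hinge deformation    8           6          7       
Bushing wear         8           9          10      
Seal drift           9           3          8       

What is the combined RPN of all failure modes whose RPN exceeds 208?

1272

RPN = Severity × Occurrence × Detection:
  Plenum misalignment: 9 × 4 × 2 = 72
  Magnet binding: 2 × 10 × 8 = 160
  Hinge deformation: 7 × 8 × 6 = 336
  Bushing wear: 10 × 8 × 9 = 720
  Seal drift: 8 × 9 × 3 = 216
RPN > 208: Hinge deformation (336), Bushing wear (720), Seal drift (216).
Sum: 336 + 720 + 216 = 1272.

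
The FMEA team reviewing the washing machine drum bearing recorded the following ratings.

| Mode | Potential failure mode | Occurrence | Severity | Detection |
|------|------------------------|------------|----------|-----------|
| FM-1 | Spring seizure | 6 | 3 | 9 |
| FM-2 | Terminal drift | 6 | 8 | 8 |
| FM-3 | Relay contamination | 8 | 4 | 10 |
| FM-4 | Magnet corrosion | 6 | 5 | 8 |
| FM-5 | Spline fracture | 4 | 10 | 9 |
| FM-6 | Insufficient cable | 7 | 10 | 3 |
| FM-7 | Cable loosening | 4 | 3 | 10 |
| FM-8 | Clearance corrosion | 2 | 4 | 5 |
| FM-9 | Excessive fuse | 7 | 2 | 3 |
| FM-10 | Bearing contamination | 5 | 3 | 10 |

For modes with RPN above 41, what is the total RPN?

RPN = Severity × Occurrence × Detection:
  FM-1: 3 × 6 × 9 = 162
  FM-2: 8 × 6 × 8 = 384
  FM-3: 4 × 8 × 10 = 320
  FM-4: 5 × 6 × 8 = 240
  FM-5: 10 × 4 × 9 = 360
  FM-6: 10 × 7 × 3 = 210
  FM-7: 3 × 4 × 10 = 120
  FM-8: 4 × 2 × 5 = 40
  FM-9: 2 × 7 × 3 = 42
  FM-10: 3 × 5 × 10 = 150
RPN > 41: FM-1 (162), FM-2 (384), FM-3 (320), FM-4 (240), FM-5 (360), FM-6 (210), FM-7 (120), FM-9 (42), FM-10 (150).
Sum: 162 + 384 + 320 + 240 + 360 + 210 + 120 + 42 + 150 = 1988.

1988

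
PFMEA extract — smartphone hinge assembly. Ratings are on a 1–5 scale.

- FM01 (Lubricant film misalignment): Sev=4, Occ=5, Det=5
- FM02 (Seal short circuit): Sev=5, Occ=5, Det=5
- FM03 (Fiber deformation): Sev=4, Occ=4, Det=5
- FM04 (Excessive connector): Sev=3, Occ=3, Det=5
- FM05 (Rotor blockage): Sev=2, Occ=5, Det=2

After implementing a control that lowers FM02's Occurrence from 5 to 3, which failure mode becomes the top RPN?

FM01

RPN = Severity × Occurrence × Detection:
  FM01: 4 × 5 × 5 = 100
  FM02: 5 × 5 × 5 = 125
  FM03: 4 × 4 × 5 = 80
  FM04: 3 × 3 × 5 = 45
  FM05: 2 × 5 × 2 = 20
After action: FM02 → 5 × 3 × 5 = 75.
Revised RPNs: FM01=100, FM03=80, FM02=75, FM04=45, FM05=20.
Highest is now FM01 (100).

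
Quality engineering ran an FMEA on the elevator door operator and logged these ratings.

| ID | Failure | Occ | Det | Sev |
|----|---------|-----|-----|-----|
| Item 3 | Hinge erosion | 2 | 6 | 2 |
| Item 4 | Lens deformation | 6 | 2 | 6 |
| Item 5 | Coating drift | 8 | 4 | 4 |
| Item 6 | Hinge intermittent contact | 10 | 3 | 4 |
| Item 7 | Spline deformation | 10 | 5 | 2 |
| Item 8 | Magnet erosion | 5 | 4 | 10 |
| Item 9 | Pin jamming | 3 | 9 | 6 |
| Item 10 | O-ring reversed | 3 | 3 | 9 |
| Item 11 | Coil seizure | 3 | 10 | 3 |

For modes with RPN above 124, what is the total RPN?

490

RPN = Severity × Occurrence × Detection:
  Item 3: 2 × 2 × 6 = 24
  Item 4: 6 × 6 × 2 = 72
  Item 5: 4 × 8 × 4 = 128
  Item 6: 4 × 10 × 3 = 120
  Item 7: 2 × 10 × 5 = 100
  Item 8: 10 × 5 × 4 = 200
  Item 9: 6 × 3 × 9 = 162
  Item 10: 9 × 3 × 3 = 81
  Item 11: 3 × 3 × 10 = 90
RPN > 124: Item 5 (128), Item 8 (200), Item 9 (162).
Sum: 128 + 200 + 162 = 490.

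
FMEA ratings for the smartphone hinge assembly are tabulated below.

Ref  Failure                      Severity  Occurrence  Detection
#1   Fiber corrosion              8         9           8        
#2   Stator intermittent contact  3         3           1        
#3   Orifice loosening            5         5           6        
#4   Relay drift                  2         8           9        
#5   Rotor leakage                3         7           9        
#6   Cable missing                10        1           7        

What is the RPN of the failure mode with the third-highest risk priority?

RPN = Severity × Occurrence × Detection:
  #1: 8 × 9 × 8 = 576
  #2: 3 × 3 × 1 = 9
  #3: 5 × 5 × 6 = 150
  #4: 2 × 8 × 9 = 144
  #5: 3 × 7 × 9 = 189
  #6: 10 × 1 × 7 = 70
Sorted descending: 576, 189, 150, 144, 70, 9.
The third-highest RPN is 150 (#3).

150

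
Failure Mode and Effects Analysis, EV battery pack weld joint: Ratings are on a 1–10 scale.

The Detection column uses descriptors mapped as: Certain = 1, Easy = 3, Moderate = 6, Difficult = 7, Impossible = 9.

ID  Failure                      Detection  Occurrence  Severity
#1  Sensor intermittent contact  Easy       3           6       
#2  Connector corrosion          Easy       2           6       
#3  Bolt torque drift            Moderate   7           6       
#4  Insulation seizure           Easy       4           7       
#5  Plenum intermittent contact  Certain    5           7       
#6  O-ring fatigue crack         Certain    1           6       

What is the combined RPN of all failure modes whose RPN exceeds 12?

RPN = Severity × Occurrence × Detection:
  #1: 6 × 3 × 3 = 54
  #2: 6 × 2 × 3 = 36
  #3: 6 × 7 × 6 = 252
  #4: 7 × 4 × 3 = 84
  #5: 7 × 5 × 1 = 35
  #6: 6 × 1 × 1 = 6
RPN > 12: #1 (54), #2 (36), #3 (252), #4 (84), #5 (35).
Sum: 54 + 36 + 252 + 84 + 35 = 461.

461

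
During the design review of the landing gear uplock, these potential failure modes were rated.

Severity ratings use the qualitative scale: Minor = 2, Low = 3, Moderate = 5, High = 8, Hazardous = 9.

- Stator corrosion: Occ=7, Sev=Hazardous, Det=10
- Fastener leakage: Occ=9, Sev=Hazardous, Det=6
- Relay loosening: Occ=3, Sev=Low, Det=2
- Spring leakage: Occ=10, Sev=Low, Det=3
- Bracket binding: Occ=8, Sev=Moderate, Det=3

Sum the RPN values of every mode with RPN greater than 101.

1236

RPN = Severity × Occurrence × Detection:
  Stator corrosion: 9 × 7 × 10 = 630
  Fastener leakage: 9 × 9 × 6 = 486
  Relay loosening: 3 × 3 × 2 = 18
  Spring leakage: 3 × 10 × 3 = 90
  Bracket binding: 5 × 8 × 3 = 120
RPN > 101: Stator corrosion (630), Fastener leakage (486), Bracket binding (120).
Sum: 630 + 486 + 120 = 1236.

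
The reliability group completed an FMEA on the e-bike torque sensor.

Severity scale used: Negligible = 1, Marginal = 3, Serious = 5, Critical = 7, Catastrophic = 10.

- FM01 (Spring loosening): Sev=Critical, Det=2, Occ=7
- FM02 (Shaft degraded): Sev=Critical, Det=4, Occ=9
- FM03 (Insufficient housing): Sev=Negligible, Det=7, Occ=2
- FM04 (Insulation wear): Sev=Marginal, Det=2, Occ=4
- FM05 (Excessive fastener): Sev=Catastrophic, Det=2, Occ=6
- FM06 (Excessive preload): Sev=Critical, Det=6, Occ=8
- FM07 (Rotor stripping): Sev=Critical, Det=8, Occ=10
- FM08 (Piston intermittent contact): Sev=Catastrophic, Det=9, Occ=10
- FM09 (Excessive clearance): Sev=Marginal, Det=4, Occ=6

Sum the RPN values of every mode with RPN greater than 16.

RPN = Severity × Occurrence × Detection:
  FM01: 7 × 7 × 2 = 98
  FM02: 7 × 9 × 4 = 252
  FM03: 1 × 2 × 7 = 14
  FM04: 3 × 4 × 2 = 24
  FM05: 10 × 6 × 2 = 120
  FM06: 7 × 8 × 6 = 336
  FM07: 7 × 10 × 8 = 560
  FM08: 10 × 10 × 9 = 900
  FM09: 3 × 6 × 4 = 72
RPN > 16: FM01 (98), FM02 (252), FM04 (24), FM05 (120), FM06 (336), FM07 (560), FM08 (900), FM09 (72).
Sum: 98 + 252 + 24 + 120 + 336 + 560 + 900 + 72 = 2362.

2362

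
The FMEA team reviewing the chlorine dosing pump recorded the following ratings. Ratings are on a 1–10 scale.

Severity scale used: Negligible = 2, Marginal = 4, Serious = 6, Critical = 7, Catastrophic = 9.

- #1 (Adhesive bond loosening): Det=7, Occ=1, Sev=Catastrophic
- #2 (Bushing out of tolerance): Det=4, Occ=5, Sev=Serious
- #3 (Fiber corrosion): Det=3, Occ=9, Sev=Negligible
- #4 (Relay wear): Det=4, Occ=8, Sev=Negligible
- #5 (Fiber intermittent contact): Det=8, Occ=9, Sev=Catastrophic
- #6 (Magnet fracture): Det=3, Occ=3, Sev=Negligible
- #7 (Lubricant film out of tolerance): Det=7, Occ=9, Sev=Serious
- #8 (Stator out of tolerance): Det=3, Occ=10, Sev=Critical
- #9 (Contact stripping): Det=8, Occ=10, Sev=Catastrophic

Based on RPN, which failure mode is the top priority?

#9

RPN = Severity × Occurrence × Detection:
  #1: 9 × 1 × 7 = 63
  #2: 6 × 5 × 4 = 120
  #3: 2 × 9 × 3 = 54
  #4: 2 × 8 × 4 = 64
  #5: 9 × 9 × 8 = 648
  #6: 2 × 3 × 3 = 18
  #7: 6 × 9 × 7 = 378
  #8: 7 × 10 × 3 = 210
  #9: 9 × 10 × 8 = 720
Highest RPN is 720 → #9.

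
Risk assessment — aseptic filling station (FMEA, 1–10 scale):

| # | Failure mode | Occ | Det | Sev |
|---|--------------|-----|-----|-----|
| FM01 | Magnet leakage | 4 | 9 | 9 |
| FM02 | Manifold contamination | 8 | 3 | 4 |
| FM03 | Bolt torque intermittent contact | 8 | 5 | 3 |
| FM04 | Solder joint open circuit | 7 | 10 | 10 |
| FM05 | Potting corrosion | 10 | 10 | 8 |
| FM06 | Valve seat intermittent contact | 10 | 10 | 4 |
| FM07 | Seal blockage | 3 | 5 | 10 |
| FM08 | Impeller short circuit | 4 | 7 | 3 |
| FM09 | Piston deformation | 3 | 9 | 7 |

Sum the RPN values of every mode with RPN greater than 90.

2779

RPN = Severity × Occurrence × Detection:
  FM01: 9 × 4 × 9 = 324
  FM02: 4 × 8 × 3 = 96
  FM03: 3 × 8 × 5 = 120
  FM04: 10 × 7 × 10 = 700
  FM05: 8 × 10 × 10 = 800
  FM06: 4 × 10 × 10 = 400
  FM07: 10 × 3 × 5 = 150
  FM08: 3 × 4 × 7 = 84
  FM09: 7 × 3 × 9 = 189
RPN > 90: FM01 (324), FM02 (96), FM03 (120), FM04 (700), FM05 (800), FM06 (400), FM07 (150), FM09 (189).
Sum: 324 + 96 + 120 + 700 + 800 + 400 + 150 + 189 = 2779.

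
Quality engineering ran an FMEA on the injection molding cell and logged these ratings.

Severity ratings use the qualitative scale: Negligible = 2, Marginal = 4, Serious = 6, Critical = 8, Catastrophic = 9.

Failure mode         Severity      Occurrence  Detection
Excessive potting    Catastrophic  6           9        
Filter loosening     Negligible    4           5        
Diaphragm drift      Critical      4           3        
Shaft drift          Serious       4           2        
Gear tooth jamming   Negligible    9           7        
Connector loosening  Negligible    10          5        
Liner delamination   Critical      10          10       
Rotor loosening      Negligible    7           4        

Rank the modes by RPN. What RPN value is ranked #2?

RPN = Severity × Occurrence × Detection:
  Excessive potting: 9 × 6 × 9 = 486
  Filter loosening: 2 × 4 × 5 = 40
  Diaphragm drift: 8 × 4 × 3 = 96
  Shaft drift: 6 × 4 × 2 = 48
  Gear tooth jamming: 2 × 9 × 7 = 126
  Connector loosening: 2 × 10 × 5 = 100
  Liner delamination: 8 × 10 × 10 = 800
  Rotor loosening: 2 × 7 × 4 = 56
Sorted descending: 800, 486, 126, 100, 96, 56, 48, 40.
The second-highest RPN is 486 (Excessive potting).

486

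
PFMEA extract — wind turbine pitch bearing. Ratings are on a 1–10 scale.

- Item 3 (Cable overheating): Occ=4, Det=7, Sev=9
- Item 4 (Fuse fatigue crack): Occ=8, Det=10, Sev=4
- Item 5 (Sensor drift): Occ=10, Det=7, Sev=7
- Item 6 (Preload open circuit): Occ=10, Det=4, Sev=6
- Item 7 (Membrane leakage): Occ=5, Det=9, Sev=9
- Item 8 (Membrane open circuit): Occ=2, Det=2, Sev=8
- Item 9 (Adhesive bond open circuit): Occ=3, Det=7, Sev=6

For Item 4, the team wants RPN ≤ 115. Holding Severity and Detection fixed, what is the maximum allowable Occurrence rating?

Item 4: S=4, O=8, D=10 → current RPN = 320.
Fixed product = 40. Need 40 × O ≤ 115, so O ≤ 115/40 = 2.88.
Maximum integer Occurrence rating = 2 (gives RPN 80; O=3 would give 120 > 115).

2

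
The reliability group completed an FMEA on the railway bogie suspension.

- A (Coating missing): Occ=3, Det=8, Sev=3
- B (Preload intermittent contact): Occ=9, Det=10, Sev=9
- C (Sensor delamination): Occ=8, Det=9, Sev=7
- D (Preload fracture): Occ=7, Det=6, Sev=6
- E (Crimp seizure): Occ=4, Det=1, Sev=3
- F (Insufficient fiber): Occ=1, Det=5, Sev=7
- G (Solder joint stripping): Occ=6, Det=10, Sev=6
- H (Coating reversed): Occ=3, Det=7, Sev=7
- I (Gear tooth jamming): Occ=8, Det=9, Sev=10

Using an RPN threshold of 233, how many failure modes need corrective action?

RPN = Severity × Occurrence × Detection:
  A: 3 × 3 × 8 = 72
  B: 9 × 9 × 10 = 810
  C: 7 × 8 × 9 = 504
  D: 6 × 7 × 6 = 252
  E: 3 × 4 × 1 = 12
  F: 7 × 1 × 5 = 35
  G: 6 × 6 × 10 = 360
  H: 7 × 3 × 7 = 147
  I: 10 × 8 × 9 = 720
Modes with RPN ≥ 233: B (810), C (504), D (252), G (360), I (720) → 5.

5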